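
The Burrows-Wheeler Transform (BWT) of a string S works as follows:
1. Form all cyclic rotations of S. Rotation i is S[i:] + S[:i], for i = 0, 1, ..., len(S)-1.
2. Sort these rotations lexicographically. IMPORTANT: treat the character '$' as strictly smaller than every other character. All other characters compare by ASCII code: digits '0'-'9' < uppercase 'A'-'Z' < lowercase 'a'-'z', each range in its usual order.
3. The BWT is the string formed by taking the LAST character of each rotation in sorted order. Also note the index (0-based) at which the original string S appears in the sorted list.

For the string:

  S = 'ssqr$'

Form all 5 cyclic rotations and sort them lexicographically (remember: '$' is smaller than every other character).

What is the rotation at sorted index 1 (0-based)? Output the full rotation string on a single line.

Answer: qr$ss

Derivation:
All 5 rotations (rotation i = S[i:]+S[:i]):
  rot[0] = ssqr$
  rot[1] = sqr$s
  rot[2] = qr$ss
  rot[3] = r$ssq
  rot[4] = $ssqr
Sorted (with $ < everything):
  sorted[0] = $ssqr
  sorted[1] = qr$ss
  sorted[2] = r$ssq
  sorted[3] = sqr$s
  sorted[4] = ssqr$
sorted[1] = qr$ss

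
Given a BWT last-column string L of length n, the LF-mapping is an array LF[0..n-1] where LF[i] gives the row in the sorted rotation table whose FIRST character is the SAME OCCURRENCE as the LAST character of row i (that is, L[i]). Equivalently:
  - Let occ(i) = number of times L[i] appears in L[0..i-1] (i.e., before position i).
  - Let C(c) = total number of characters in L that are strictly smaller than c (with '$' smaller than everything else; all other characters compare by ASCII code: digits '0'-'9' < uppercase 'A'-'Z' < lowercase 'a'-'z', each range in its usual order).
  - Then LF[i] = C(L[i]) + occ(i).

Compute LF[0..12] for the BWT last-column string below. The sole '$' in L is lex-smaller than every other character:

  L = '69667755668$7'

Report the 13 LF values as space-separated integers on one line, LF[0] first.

Answer: 3 12 4 5 8 9 1 2 6 7 11 0 10

Derivation:
Char counts: '$':1, '5':2, '6':5, '7':3, '8':1, '9':1
C (first-col start): C('$')=0, C('5')=1, C('6')=3, C('7')=8, C('8')=11, C('9')=12
L[0]='6': occ=0, LF[0]=C('6')+0=3+0=3
L[1]='9': occ=0, LF[1]=C('9')+0=12+0=12
L[2]='6': occ=1, LF[2]=C('6')+1=3+1=4
L[3]='6': occ=2, LF[3]=C('6')+2=3+2=5
L[4]='7': occ=0, LF[4]=C('7')+0=8+0=8
L[5]='7': occ=1, LF[5]=C('7')+1=8+1=9
L[6]='5': occ=0, LF[6]=C('5')+0=1+0=1
L[7]='5': occ=1, LF[7]=C('5')+1=1+1=2
L[8]='6': occ=3, LF[8]=C('6')+3=3+3=6
L[9]='6': occ=4, LF[9]=C('6')+4=3+4=7
L[10]='8': occ=0, LF[10]=C('8')+0=11+0=11
L[11]='$': occ=0, LF[11]=C('$')+0=0+0=0
L[12]='7': occ=2, LF[12]=C('7')+2=8+2=10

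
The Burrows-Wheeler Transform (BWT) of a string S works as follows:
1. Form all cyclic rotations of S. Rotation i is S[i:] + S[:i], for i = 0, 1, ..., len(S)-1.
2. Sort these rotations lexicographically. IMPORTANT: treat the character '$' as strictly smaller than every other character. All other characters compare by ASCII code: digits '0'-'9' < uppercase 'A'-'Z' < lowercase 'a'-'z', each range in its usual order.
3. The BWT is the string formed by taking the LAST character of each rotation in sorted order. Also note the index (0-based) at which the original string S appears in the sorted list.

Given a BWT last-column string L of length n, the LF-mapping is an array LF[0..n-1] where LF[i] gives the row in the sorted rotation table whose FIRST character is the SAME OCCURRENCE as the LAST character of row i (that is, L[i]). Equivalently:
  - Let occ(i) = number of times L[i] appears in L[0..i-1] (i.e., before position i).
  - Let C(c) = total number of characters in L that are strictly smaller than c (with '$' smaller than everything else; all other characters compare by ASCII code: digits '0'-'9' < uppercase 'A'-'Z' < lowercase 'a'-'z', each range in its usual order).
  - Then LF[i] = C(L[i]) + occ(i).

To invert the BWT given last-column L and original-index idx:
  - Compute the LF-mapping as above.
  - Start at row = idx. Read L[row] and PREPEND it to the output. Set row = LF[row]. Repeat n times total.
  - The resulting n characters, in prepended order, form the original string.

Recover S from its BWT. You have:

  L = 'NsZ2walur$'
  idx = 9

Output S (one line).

LF mapping: 2 7 3 1 9 4 5 8 6 0
Walk LF starting at row 9, prepending L[row]:
  step 1: row=9, L[9]='$', prepend. Next row=LF[9]=0
  step 2: row=0, L[0]='N', prepend. Next row=LF[0]=2
  step 3: row=2, L[2]='Z', prepend. Next row=LF[2]=3
  step 4: row=3, L[3]='2', prepend. Next row=LF[3]=1
  step 5: row=1, L[1]='s', prepend. Next row=LF[1]=7
  step 6: row=7, L[7]='u', prepend. Next row=LF[7]=8
  step 7: row=8, L[8]='r', prepend. Next row=LF[8]=6
  step 8: row=6, L[6]='l', prepend. Next row=LF[6]=5
  step 9: row=5, L[5]='a', prepend. Next row=LF[5]=4
  step 10: row=4, L[4]='w', prepend. Next row=LF[4]=9
Reversed output: walrus2ZN$

Answer: walrus2ZN$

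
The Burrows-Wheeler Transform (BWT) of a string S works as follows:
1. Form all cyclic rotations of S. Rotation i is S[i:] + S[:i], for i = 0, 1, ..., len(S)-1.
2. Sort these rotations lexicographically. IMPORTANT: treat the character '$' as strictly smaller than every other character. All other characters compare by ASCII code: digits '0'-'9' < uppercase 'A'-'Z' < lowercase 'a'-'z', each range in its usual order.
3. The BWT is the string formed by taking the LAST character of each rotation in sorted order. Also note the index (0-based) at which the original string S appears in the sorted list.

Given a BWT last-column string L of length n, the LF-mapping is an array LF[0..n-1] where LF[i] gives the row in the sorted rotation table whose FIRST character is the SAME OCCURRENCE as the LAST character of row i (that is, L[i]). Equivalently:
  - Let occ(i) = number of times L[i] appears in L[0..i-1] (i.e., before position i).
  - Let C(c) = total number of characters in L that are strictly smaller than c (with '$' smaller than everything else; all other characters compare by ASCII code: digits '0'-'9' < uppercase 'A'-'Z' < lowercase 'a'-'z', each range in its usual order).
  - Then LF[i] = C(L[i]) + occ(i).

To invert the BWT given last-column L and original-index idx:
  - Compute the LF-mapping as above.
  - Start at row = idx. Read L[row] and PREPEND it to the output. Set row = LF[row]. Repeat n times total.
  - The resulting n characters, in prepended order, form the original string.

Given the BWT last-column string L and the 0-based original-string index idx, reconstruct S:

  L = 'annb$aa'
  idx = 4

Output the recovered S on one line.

LF mapping: 1 5 6 4 0 2 3
Walk LF starting at row 4, prepending L[row]:
  step 1: row=4, L[4]='$', prepend. Next row=LF[4]=0
  step 2: row=0, L[0]='a', prepend. Next row=LF[0]=1
  step 3: row=1, L[1]='n', prepend. Next row=LF[1]=5
  step 4: row=5, L[5]='a', prepend. Next row=LF[5]=2
  step 5: row=2, L[2]='n', prepend. Next row=LF[2]=6
  step 6: row=6, L[6]='a', prepend. Next row=LF[6]=3
  step 7: row=3, L[3]='b', prepend. Next row=LF[3]=4
Reversed output: banana$

Answer: banana$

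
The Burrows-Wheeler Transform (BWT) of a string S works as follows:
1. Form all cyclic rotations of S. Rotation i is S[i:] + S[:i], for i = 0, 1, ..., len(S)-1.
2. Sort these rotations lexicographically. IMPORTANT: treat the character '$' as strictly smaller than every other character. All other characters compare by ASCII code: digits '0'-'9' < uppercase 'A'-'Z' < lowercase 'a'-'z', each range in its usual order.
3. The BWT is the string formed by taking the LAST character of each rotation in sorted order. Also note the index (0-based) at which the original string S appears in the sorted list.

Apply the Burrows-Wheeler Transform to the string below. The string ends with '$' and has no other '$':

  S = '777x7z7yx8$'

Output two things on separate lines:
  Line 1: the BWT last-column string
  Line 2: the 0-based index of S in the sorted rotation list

All 11 rotations (rotation i = S[i:]+S[:i]):
  rot[0] = 777x7z7yx8$
  rot[1] = 77x7z7yx8$7
  rot[2] = 7x7z7yx8$77
  rot[3] = x7z7yx8$777
  rot[4] = 7z7yx8$777x
  rot[5] = z7yx8$777x7
  rot[6] = 7yx8$777x7z
  rot[7] = yx8$777x7z7
  rot[8] = x8$777x7z7y
  rot[9] = 8$777x7z7yx
  rot[10] = $777x7z7yx8
Sorted (with $ < everything):
  sorted[0] = $777x7z7yx8  (last char: '8')
  sorted[1] = 777x7z7yx8$  (last char: '$')
  sorted[2] = 77x7z7yx8$7  (last char: '7')
  sorted[3] = 7x7z7yx8$77  (last char: '7')
  sorted[4] = 7yx8$777x7z  (last char: 'z')
  sorted[5] = 7z7yx8$777x  (last char: 'x')
  sorted[6] = 8$777x7z7yx  (last char: 'x')
  sorted[7] = x7z7yx8$777  (last char: '7')
  sorted[8] = x8$777x7z7y  (last char: 'y')
  sorted[9] = yx8$777x7z7  (last char: '7')
  sorted[10] = z7yx8$777x7  (last char: '7')
Last column: 8$77zxx7y77
Original string S is at sorted index 1

Answer: 8$77zxx7y77
1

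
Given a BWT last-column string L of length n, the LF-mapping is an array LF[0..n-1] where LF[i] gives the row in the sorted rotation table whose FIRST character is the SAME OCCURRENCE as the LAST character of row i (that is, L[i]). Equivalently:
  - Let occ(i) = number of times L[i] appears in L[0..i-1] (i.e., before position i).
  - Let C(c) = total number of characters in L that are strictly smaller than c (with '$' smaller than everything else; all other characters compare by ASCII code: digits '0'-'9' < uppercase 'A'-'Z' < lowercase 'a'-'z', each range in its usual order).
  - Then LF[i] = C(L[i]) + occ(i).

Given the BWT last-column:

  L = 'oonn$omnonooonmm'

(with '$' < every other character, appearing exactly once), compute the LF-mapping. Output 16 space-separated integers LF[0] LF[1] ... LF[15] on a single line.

Answer: 9 10 4 5 0 11 1 6 12 7 13 14 15 8 2 3

Derivation:
Char counts: '$':1, 'm':3, 'n':5, 'o':7
C (first-col start): C('$')=0, C('m')=1, C('n')=4, C('o')=9
L[0]='o': occ=0, LF[0]=C('o')+0=9+0=9
L[1]='o': occ=1, LF[1]=C('o')+1=9+1=10
L[2]='n': occ=0, LF[2]=C('n')+0=4+0=4
L[3]='n': occ=1, LF[3]=C('n')+1=4+1=5
L[4]='$': occ=0, LF[4]=C('$')+0=0+0=0
L[5]='o': occ=2, LF[5]=C('o')+2=9+2=11
L[6]='m': occ=0, LF[6]=C('m')+0=1+0=1
L[7]='n': occ=2, LF[7]=C('n')+2=4+2=6
L[8]='o': occ=3, LF[8]=C('o')+3=9+3=12
L[9]='n': occ=3, LF[9]=C('n')+3=4+3=7
L[10]='o': occ=4, LF[10]=C('o')+4=9+4=13
L[11]='o': occ=5, LF[11]=C('o')+5=9+5=14
L[12]='o': occ=6, LF[12]=C('o')+6=9+6=15
L[13]='n': occ=4, LF[13]=C('n')+4=4+4=8
L[14]='m': occ=1, LF[14]=C('m')+1=1+1=2
L[15]='m': occ=2, LF[15]=C('m')+2=1+2=3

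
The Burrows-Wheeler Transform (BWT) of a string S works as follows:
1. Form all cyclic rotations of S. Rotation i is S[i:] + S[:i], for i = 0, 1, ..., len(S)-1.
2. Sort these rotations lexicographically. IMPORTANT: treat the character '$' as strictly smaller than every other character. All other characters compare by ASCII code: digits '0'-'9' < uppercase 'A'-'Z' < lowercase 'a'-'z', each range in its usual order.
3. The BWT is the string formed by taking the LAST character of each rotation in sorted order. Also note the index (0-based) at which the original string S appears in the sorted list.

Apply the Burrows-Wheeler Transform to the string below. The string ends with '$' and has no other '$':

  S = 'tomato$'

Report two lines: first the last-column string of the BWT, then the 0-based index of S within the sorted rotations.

Answer: omotta$
6

Derivation:
All 7 rotations (rotation i = S[i:]+S[:i]):
  rot[0] = tomato$
  rot[1] = omato$t
  rot[2] = mato$to
  rot[3] = ato$tom
  rot[4] = to$toma
  rot[5] = o$tomat
  rot[6] = $tomato
Sorted (with $ < everything):
  sorted[0] = $tomato  (last char: 'o')
  sorted[1] = ato$tom  (last char: 'm')
  sorted[2] = mato$to  (last char: 'o')
  sorted[3] = o$tomat  (last char: 't')
  sorted[4] = omato$t  (last char: 't')
  sorted[5] = to$toma  (last char: 'a')
  sorted[6] = tomato$  (last char: '$')
Last column: omotta$
Original string S is at sorted index 6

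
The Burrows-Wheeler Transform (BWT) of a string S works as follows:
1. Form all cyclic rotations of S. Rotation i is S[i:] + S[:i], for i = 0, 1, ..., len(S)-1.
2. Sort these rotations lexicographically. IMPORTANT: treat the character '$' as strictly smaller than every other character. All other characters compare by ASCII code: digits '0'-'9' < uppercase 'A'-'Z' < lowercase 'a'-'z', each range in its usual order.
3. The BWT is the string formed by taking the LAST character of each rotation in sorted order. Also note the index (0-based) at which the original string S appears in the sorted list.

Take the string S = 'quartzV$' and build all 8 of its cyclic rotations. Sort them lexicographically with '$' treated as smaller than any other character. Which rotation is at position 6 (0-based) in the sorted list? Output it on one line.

All 8 rotations (rotation i = S[i:]+S[:i]):
  rot[0] = quartzV$
  rot[1] = uartzV$q
  rot[2] = artzV$qu
  rot[3] = rtzV$qua
  rot[4] = tzV$quar
  rot[5] = zV$quart
  rot[6] = V$quartz
  rot[7] = $quartzV
Sorted (with $ < everything):
  sorted[0] = $quartzV
  sorted[1] = V$quartz
  sorted[2] = artzV$qu
  sorted[3] = quartzV$
  sorted[4] = rtzV$qua
  sorted[5] = tzV$quar
  sorted[6] = uartzV$q
  sorted[7] = zV$quart
sorted[6] = uartzV$q

Answer: uartzV$q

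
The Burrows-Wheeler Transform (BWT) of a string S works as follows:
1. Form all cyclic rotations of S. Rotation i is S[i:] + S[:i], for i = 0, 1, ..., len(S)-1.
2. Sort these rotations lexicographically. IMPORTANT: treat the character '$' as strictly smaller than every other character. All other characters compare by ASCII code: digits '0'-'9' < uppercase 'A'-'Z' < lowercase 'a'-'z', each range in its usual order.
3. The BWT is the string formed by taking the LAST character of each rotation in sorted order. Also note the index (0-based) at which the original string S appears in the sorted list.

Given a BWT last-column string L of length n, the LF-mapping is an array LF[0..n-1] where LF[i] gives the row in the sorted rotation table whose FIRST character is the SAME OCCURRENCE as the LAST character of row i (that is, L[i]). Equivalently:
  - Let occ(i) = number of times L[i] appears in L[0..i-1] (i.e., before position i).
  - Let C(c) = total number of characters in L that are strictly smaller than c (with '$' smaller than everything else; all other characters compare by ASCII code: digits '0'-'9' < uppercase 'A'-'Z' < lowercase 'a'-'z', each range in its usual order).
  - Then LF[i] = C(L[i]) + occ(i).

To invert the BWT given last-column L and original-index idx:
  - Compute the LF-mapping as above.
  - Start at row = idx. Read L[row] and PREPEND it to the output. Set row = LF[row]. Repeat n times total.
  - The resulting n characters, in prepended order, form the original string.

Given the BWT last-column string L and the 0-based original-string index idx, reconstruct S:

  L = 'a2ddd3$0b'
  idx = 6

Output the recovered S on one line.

Answer: d20d3bda$

Derivation:
LF mapping: 4 2 6 7 8 3 0 1 5
Walk LF starting at row 6, prepending L[row]:
  step 1: row=6, L[6]='$', prepend. Next row=LF[6]=0
  step 2: row=0, L[0]='a', prepend. Next row=LF[0]=4
  step 3: row=4, L[4]='d', prepend. Next row=LF[4]=8
  step 4: row=8, L[8]='b', prepend. Next row=LF[8]=5
  step 5: row=5, L[5]='3', prepend. Next row=LF[5]=3
  step 6: row=3, L[3]='d', prepend. Next row=LF[3]=7
  step 7: row=7, L[7]='0', prepend. Next row=LF[7]=1
  step 8: row=1, L[1]='2', prepend. Next row=LF[1]=2
  step 9: row=2, L[2]='d', prepend. Next row=LF[2]=6
Reversed output: d20d3bda$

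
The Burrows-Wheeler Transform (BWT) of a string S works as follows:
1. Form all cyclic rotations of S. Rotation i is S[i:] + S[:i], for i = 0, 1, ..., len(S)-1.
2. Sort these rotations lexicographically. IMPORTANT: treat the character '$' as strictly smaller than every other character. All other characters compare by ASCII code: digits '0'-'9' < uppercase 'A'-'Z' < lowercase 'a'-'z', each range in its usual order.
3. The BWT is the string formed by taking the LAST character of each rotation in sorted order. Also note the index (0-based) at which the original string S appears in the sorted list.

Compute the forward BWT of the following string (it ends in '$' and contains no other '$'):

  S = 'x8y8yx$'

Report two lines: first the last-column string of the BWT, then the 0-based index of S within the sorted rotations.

Answer: xxyy$88
4

Derivation:
All 7 rotations (rotation i = S[i:]+S[:i]):
  rot[0] = x8y8yx$
  rot[1] = 8y8yx$x
  rot[2] = y8yx$x8
  rot[3] = 8yx$x8y
  rot[4] = yx$x8y8
  rot[5] = x$x8y8y
  rot[6] = $x8y8yx
Sorted (with $ < everything):
  sorted[0] = $x8y8yx  (last char: 'x')
  sorted[1] = 8y8yx$x  (last char: 'x')
  sorted[2] = 8yx$x8y  (last char: 'y')
  sorted[3] = x$x8y8y  (last char: 'y')
  sorted[4] = x8y8yx$  (last char: '$')
  sorted[5] = y8yx$x8  (last char: '8')
  sorted[6] = yx$x8y8  (last char: '8')
Last column: xxyy$88
Original string S is at sorted index 4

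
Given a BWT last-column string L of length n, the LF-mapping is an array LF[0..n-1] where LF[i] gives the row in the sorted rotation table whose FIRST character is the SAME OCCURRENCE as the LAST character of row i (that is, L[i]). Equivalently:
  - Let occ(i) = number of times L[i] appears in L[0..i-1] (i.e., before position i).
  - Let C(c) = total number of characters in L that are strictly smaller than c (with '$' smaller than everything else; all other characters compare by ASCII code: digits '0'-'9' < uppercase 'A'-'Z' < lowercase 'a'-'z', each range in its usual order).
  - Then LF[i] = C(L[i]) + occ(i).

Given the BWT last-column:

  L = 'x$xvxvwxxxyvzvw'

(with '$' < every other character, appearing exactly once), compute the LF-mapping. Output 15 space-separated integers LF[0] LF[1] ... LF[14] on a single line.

Char counts: '$':1, 'v':4, 'w':2, 'x':6, 'y':1, 'z':1
C (first-col start): C('$')=0, C('v')=1, C('w')=5, C('x')=7, C('y')=13, C('z')=14
L[0]='x': occ=0, LF[0]=C('x')+0=7+0=7
L[1]='$': occ=0, LF[1]=C('$')+0=0+0=0
L[2]='x': occ=1, LF[2]=C('x')+1=7+1=8
L[3]='v': occ=0, LF[3]=C('v')+0=1+0=1
L[4]='x': occ=2, LF[4]=C('x')+2=7+2=9
L[5]='v': occ=1, LF[5]=C('v')+1=1+1=2
L[6]='w': occ=0, LF[6]=C('w')+0=5+0=5
L[7]='x': occ=3, LF[7]=C('x')+3=7+3=10
L[8]='x': occ=4, LF[8]=C('x')+4=7+4=11
L[9]='x': occ=5, LF[9]=C('x')+5=7+5=12
L[10]='y': occ=0, LF[10]=C('y')+0=13+0=13
L[11]='v': occ=2, LF[11]=C('v')+2=1+2=3
L[12]='z': occ=0, LF[12]=C('z')+0=14+0=14
L[13]='v': occ=3, LF[13]=C('v')+3=1+3=4
L[14]='w': occ=1, LF[14]=C('w')+1=5+1=6

Answer: 7 0 8 1 9 2 5 10 11 12 13 3 14 4 6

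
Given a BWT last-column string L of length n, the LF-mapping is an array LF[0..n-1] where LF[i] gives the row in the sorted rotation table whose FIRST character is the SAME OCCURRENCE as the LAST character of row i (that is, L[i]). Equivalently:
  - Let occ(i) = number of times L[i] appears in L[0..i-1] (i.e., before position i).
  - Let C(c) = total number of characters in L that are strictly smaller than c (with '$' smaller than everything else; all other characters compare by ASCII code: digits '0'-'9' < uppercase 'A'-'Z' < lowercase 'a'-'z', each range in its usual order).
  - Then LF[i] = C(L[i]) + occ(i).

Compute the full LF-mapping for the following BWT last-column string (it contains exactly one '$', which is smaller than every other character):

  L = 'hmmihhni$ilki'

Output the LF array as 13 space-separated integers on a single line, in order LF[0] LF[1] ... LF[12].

Char counts: '$':1, 'h':3, 'i':4, 'k':1, 'l':1, 'm':2, 'n':1
C (first-col start): C('$')=0, C('h')=1, C('i')=4, C('k')=8, C('l')=9, C('m')=10, C('n')=12
L[0]='h': occ=0, LF[0]=C('h')+0=1+0=1
L[1]='m': occ=0, LF[1]=C('m')+0=10+0=10
L[2]='m': occ=1, LF[2]=C('m')+1=10+1=11
L[3]='i': occ=0, LF[3]=C('i')+0=4+0=4
L[4]='h': occ=1, LF[4]=C('h')+1=1+1=2
L[5]='h': occ=2, LF[5]=C('h')+2=1+2=3
L[6]='n': occ=0, LF[6]=C('n')+0=12+0=12
L[7]='i': occ=1, LF[7]=C('i')+1=4+1=5
L[8]='$': occ=0, LF[8]=C('$')+0=0+0=0
L[9]='i': occ=2, LF[9]=C('i')+2=4+2=6
L[10]='l': occ=0, LF[10]=C('l')+0=9+0=9
L[11]='k': occ=0, LF[11]=C('k')+0=8+0=8
L[12]='i': occ=3, LF[12]=C('i')+3=4+3=7

Answer: 1 10 11 4 2 3 12 5 0 6 9 8 7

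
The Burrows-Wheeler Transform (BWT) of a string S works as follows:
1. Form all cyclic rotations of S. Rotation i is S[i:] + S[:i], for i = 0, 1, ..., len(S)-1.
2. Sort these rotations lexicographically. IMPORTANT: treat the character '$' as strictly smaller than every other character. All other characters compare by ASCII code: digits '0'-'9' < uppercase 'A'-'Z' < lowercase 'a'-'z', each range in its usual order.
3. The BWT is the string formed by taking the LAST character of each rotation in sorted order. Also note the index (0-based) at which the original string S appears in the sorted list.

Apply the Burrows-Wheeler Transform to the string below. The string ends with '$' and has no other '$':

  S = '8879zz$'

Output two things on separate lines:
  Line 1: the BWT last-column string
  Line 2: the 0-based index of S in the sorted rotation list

All 7 rotations (rotation i = S[i:]+S[:i]):
  rot[0] = 8879zz$
  rot[1] = 879zz$8
  rot[2] = 79zz$88
  rot[3] = 9zz$887
  rot[4] = zz$8879
  rot[5] = z$8879z
  rot[6] = $8879zz
Sorted (with $ < everything):
  sorted[0] = $8879zz  (last char: 'z')
  sorted[1] = 79zz$88  (last char: '8')
  sorted[2] = 879zz$8  (last char: '8')
  sorted[3] = 8879zz$  (last char: '$')
  sorted[4] = 9zz$887  (last char: '7')
  sorted[5] = z$8879z  (last char: 'z')
  sorted[6] = zz$8879  (last char: '9')
Last column: z88$7z9
Original string S is at sorted index 3

Answer: z88$7z9
3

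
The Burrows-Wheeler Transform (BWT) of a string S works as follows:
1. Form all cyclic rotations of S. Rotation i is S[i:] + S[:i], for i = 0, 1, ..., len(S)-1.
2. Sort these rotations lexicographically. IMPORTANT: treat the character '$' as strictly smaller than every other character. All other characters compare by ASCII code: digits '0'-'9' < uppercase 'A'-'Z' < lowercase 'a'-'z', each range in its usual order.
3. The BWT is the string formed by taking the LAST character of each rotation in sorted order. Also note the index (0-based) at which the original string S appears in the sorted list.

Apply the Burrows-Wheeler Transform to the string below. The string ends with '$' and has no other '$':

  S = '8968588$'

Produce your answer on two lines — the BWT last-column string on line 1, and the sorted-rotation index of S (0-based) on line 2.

Answer: 889865$8
6

Derivation:
All 8 rotations (rotation i = S[i:]+S[:i]):
  rot[0] = 8968588$
  rot[1] = 968588$8
  rot[2] = 68588$89
  rot[3] = 8588$896
  rot[4] = 588$8968
  rot[5] = 88$89685
  rot[6] = 8$896858
  rot[7] = $8968588
Sorted (with $ < everything):
  sorted[0] = $8968588  (last char: '8')
  sorted[1] = 588$8968  (last char: '8')
  sorted[2] = 68588$89  (last char: '9')
  sorted[3] = 8$896858  (last char: '8')
  sorted[4] = 8588$896  (last char: '6')
  sorted[5] = 88$89685  (last char: '5')
  sorted[6] = 8968588$  (last char: '$')
  sorted[7] = 968588$8  (last char: '8')
Last column: 889865$8
Original string S is at sorted index 6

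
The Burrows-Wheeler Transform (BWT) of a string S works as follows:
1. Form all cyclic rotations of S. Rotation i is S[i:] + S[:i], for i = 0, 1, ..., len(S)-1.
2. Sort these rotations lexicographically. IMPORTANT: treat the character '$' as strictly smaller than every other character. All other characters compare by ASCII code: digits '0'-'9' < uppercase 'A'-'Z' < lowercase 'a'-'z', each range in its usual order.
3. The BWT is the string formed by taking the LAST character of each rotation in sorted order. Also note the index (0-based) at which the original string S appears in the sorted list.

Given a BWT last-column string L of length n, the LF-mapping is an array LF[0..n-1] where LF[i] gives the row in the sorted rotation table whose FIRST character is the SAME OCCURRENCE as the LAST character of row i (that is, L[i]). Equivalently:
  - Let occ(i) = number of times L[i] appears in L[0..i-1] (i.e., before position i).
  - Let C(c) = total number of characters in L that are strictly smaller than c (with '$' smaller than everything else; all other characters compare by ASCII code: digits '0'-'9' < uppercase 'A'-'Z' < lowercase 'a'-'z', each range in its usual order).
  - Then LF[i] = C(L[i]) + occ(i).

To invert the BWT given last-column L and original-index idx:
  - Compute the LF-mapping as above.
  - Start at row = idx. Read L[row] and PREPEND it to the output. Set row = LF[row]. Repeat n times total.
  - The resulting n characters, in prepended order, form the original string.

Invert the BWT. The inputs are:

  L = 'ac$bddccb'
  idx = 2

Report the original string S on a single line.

LF mapping: 1 4 0 2 7 8 5 6 3
Walk LF starting at row 2, prepending L[row]:
  step 1: row=2, L[2]='$', prepend. Next row=LF[2]=0
  step 2: row=0, L[0]='a', prepend. Next row=LF[0]=1
  step 3: row=1, L[1]='c', prepend. Next row=LF[1]=4
  step 4: row=4, L[4]='d', prepend. Next row=LF[4]=7
  step 5: row=7, L[7]='c', prepend. Next row=LF[7]=6
  step 6: row=6, L[6]='c', prepend. Next row=LF[6]=5
  step 7: row=5, L[5]='d', prepend. Next row=LF[5]=8
  step 8: row=8, L[8]='b', prepend. Next row=LF[8]=3
  step 9: row=3, L[3]='b', prepend. Next row=LF[3]=2
Reversed output: bbdccdca$

Answer: bbdccdca$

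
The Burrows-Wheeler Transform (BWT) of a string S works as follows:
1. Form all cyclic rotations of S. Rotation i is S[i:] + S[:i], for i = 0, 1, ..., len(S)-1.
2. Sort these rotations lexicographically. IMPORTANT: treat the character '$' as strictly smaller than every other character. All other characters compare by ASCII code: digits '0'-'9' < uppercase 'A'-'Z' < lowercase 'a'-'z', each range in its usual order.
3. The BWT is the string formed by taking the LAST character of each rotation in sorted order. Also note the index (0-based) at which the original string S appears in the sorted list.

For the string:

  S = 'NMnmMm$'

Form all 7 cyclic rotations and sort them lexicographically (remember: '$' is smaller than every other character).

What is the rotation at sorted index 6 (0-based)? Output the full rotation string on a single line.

All 7 rotations (rotation i = S[i:]+S[:i]):
  rot[0] = NMnmMm$
  rot[1] = MnmMm$N
  rot[2] = nmMm$NM
  rot[3] = mMm$NMn
  rot[4] = Mm$NMnm
  rot[5] = m$NMnmM
  rot[6] = $NMnmMm
Sorted (with $ < everything):
  sorted[0] = $NMnmMm
  sorted[1] = Mm$NMnm
  sorted[2] = MnmMm$N
  sorted[3] = NMnmMm$
  sorted[4] = m$NMnmM
  sorted[5] = mMm$NMn
  sorted[6] = nmMm$NM
sorted[6] = nmMm$NM

Answer: nmMm$NM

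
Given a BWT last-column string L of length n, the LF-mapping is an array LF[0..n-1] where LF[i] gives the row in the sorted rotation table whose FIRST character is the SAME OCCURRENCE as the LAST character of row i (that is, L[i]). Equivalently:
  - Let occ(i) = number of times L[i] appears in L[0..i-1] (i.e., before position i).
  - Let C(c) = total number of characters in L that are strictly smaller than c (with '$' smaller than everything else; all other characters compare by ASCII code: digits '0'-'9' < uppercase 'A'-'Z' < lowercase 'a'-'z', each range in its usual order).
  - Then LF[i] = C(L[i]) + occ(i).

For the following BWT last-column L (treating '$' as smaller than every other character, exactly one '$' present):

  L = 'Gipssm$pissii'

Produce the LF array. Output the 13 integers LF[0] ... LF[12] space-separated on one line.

Answer: 1 2 7 9 10 6 0 8 3 11 12 4 5

Derivation:
Char counts: '$':1, 'G':1, 'i':4, 'm':1, 'p':2, 's':4
C (first-col start): C('$')=0, C('G')=1, C('i')=2, C('m')=6, C('p')=7, C('s')=9
L[0]='G': occ=0, LF[0]=C('G')+0=1+0=1
L[1]='i': occ=0, LF[1]=C('i')+0=2+0=2
L[2]='p': occ=0, LF[2]=C('p')+0=7+0=7
L[3]='s': occ=0, LF[3]=C('s')+0=9+0=9
L[4]='s': occ=1, LF[4]=C('s')+1=9+1=10
L[5]='m': occ=0, LF[5]=C('m')+0=6+0=6
L[6]='$': occ=0, LF[6]=C('$')+0=0+0=0
L[7]='p': occ=1, LF[7]=C('p')+1=7+1=8
L[8]='i': occ=1, LF[8]=C('i')+1=2+1=3
L[9]='s': occ=2, LF[9]=C('s')+2=9+2=11
L[10]='s': occ=3, LF[10]=C('s')+3=9+3=12
L[11]='i': occ=2, LF[11]=C('i')+2=2+2=4
L[12]='i': occ=3, LF[12]=C('i')+3=2+3=5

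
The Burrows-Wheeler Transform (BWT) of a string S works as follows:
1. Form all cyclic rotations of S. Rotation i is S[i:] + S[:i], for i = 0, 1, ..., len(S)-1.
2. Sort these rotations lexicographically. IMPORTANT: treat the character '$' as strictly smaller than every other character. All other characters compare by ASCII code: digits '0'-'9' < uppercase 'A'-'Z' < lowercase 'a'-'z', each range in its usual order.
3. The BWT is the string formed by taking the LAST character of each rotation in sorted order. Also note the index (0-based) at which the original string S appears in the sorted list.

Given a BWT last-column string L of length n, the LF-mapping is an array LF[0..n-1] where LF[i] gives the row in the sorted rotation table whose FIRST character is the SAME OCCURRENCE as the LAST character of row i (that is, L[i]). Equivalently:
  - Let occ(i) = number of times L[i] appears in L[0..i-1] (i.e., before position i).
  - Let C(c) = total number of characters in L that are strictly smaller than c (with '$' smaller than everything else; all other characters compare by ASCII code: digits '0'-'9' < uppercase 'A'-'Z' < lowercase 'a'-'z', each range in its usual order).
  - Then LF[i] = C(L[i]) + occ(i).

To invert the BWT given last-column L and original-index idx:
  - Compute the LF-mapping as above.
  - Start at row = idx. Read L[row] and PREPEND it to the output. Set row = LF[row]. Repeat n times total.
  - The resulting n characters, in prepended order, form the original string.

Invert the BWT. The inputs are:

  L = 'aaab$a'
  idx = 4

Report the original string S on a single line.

LF mapping: 1 2 3 5 0 4
Walk LF starting at row 4, prepending L[row]:
  step 1: row=4, L[4]='$', prepend. Next row=LF[4]=0
  step 2: row=0, L[0]='a', prepend. Next row=LF[0]=1
  step 3: row=1, L[1]='a', prepend. Next row=LF[1]=2
  step 4: row=2, L[2]='a', prepend. Next row=LF[2]=3
  step 5: row=3, L[3]='b', prepend. Next row=LF[3]=5
  step 6: row=5, L[5]='a', prepend. Next row=LF[5]=4
Reversed output: abaaa$

Answer: abaaa$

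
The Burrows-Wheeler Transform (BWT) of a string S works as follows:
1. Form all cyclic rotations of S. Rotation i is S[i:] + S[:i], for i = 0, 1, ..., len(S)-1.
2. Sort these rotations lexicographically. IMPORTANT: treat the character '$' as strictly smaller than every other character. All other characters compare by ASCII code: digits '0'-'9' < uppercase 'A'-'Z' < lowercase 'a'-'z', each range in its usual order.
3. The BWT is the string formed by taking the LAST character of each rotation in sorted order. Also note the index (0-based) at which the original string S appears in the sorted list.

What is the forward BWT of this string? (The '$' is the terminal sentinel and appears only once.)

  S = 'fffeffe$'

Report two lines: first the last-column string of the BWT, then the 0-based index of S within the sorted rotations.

All 8 rotations (rotation i = S[i:]+S[:i]):
  rot[0] = fffeffe$
  rot[1] = ffeffe$f
  rot[2] = feffe$ff
  rot[3] = effe$fff
  rot[4] = ffe$fffe
  rot[5] = fe$fffef
  rot[6] = e$fffeff
  rot[7] = $fffeffe
Sorted (with $ < everything):
  sorted[0] = $fffeffe  (last char: 'e')
  sorted[1] = e$fffeff  (last char: 'f')
  sorted[2] = effe$fff  (last char: 'f')
  sorted[3] = fe$fffef  (last char: 'f')
  sorted[4] = feffe$ff  (last char: 'f')
  sorted[5] = ffe$fffe  (last char: 'e')
  sorted[6] = ffeffe$f  (last char: 'f')
  sorted[7] = fffeffe$  (last char: '$')
Last column: effffef$
Original string S is at sorted index 7

Answer: effffef$
7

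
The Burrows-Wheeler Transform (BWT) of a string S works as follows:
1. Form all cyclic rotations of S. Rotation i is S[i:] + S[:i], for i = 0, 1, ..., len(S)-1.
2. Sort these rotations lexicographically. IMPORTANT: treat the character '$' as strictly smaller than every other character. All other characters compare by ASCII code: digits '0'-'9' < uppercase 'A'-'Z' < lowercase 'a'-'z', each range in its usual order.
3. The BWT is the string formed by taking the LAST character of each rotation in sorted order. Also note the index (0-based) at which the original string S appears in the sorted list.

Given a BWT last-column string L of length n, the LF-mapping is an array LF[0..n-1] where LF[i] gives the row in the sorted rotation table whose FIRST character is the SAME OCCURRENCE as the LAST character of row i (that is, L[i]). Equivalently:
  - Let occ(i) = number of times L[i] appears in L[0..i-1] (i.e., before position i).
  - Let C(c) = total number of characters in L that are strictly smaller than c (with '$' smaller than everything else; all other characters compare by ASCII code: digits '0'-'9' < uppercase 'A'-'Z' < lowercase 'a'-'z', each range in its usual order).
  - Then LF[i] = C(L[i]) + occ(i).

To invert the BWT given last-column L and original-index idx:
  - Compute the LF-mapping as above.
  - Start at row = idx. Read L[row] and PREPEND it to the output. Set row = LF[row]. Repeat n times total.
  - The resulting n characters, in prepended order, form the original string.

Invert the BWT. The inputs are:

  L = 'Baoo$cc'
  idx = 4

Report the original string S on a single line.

LF mapping: 1 2 5 6 0 3 4
Walk LF starting at row 4, prepending L[row]:
  step 1: row=4, L[4]='$', prepend. Next row=LF[4]=0
  step 2: row=0, L[0]='B', prepend. Next row=LF[0]=1
  step 3: row=1, L[1]='a', prepend. Next row=LF[1]=2
  step 4: row=2, L[2]='o', prepend. Next row=LF[2]=5
  step 5: row=5, L[5]='c', prepend. Next row=LF[5]=3
  step 6: row=3, L[3]='o', prepend. Next row=LF[3]=6
  step 7: row=6, L[6]='c', prepend. Next row=LF[6]=4
Reversed output: cocoaB$

Answer: cocoaB$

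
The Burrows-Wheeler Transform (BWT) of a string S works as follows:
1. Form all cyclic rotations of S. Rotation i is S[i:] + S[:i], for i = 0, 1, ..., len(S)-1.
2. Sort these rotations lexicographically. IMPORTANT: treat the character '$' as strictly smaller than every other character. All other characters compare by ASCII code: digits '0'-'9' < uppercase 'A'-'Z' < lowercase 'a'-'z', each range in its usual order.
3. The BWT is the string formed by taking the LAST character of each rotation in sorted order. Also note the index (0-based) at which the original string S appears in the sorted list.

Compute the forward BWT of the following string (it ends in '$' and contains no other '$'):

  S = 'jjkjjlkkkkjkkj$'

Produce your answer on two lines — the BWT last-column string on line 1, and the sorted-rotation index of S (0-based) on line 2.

Answer: jk$kjkjkjkjkklj
2

Derivation:
All 15 rotations (rotation i = S[i:]+S[:i]):
  rot[0] = jjkjjlkkkkjkkj$
  rot[1] = jkjjlkkkkjkkj$j
  rot[2] = kjjlkkkkjkkj$jj
  rot[3] = jjlkkkkjkkj$jjk
  rot[4] = jlkkkkjkkj$jjkj
  rot[5] = lkkkkjkkj$jjkjj
  rot[6] = kkkkjkkj$jjkjjl
  rot[7] = kkkjkkj$jjkjjlk
  rot[8] = kkjkkj$jjkjjlkk
  rot[9] = kjkkj$jjkjjlkkk
  rot[10] = jkkj$jjkjjlkkkk
  rot[11] = kkj$jjkjjlkkkkj
  rot[12] = kj$jjkjjlkkkkjk
  rot[13] = j$jjkjjlkkkkjkk
  rot[14] = $jjkjjlkkkkjkkj
Sorted (with $ < everything):
  sorted[0] = $jjkjjlkkkkjkkj  (last char: 'j')
  sorted[1] = j$jjkjjlkkkkjkk  (last char: 'k')
  sorted[2] = jjkjjlkkkkjkkj$  (last char: '$')
  sorted[3] = jjlkkkkjkkj$jjk  (last char: 'k')
  sorted[4] = jkjjlkkkkjkkj$j  (last char: 'j')
  sorted[5] = jkkj$jjkjjlkkkk  (last char: 'k')
  sorted[6] = jlkkkkjkkj$jjkj  (last char: 'j')
  sorted[7] = kj$jjkjjlkkkkjk  (last char: 'k')
  sorted[8] = kjjlkkkkjkkj$jj  (last char: 'j')
  sorted[9] = kjkkj$jjkjjlkkk  (last char: 'k')
  sorted[10] = kkj$jjkjjlkkkkj  (last char: 'j')
  sorted[11] = kkjkkj$jjkjjlkk  (last char: 'k')
  sorted[12] = kkkjkkj$jjkjjlk  (last char: 'k')
  sorted[13] = kkkkjkkj$jjkjjl  (last char: 'l')
  sorted[14] = lkkkkjkkj$jjkjj  (last char: 'j')
Last column: jk$kjkjkjkjkklj
Original string S is at sorted index 2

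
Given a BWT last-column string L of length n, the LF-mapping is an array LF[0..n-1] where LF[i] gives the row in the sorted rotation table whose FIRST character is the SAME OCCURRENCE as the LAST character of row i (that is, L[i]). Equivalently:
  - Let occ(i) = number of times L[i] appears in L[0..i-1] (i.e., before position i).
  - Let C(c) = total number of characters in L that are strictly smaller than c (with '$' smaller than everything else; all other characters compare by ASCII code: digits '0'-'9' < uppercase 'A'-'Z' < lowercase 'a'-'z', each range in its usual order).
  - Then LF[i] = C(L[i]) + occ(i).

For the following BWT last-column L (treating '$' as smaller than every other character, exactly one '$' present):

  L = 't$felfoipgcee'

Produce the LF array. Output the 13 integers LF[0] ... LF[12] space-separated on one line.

Answer: 12 0 5 2 9 6 10 8 11 7 1 3 4

Derivation:
Char counts: '$':1, 'c':1, 'e':3, 'f':2, 'g':1, 'i':1, 'l':1, 'o':1, 'p':1, 't':1
C (first-col start): C('$')=0, C('c')=1, C('e')=2, C('f')=5, C('g')=7, C('i')=8, C('l')=9, C('o')=10, C('p')=11, C('t')=12
L[0]='t': occ=0, LF[0]=C('t')+0=12+0=12
L[1]='$': occ=0, LF[1]=C('$')+0=0+0=0
L[2]='f': occ=0, LF[2]=C('f')+0=5+0=5
L[3]='e': occ=0, LF[3]=C('e')+0=2+0=2
L[4]='l': occ=0, LF[4]=C('l')+0=9+0=9
L[5]='f': occ=1, LF[5]=C('f')+1=5+1=6
L[6]='o': occ=0, LF[6]=C('o')+0=10+0=10
L[7]='i': occ=0, LF[7]=C('i')+0=8+0=8
L[8]='p': occ=0, LF[8]=C('p')+0=11+0=11
L[9]='g': occ=0, LF[9]=C('g')+0=7+0=7
L[10]='c': occ=0, LF[10]=C('c')+0=1+0=1
L[11]='e': occ=1, LF[11]=C('e')+1=2+1=3
L[12]='e': occ=2, LF[12]=C('e')+2=2+2=4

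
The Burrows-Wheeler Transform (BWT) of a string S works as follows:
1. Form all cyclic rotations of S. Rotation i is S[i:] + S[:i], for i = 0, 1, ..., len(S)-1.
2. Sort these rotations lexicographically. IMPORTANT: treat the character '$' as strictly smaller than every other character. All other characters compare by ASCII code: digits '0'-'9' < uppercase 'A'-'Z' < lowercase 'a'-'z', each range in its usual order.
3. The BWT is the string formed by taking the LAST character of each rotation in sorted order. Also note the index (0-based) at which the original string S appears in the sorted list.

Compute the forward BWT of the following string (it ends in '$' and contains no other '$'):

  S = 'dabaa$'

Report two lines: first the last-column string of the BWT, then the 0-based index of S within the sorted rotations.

Answer: aabda$
5

Derivation:
All 6 rotations (rotation i = S[i:]+S[:i]):
  rot[0] = dabaa$
  rot[1] = abaa$d
  rot[2] = baa$da
  rot[3] = aa$dab
  rot[4] = a$daba
  rot[5] = $dabaa
Sorted (with $ < everything):
  sorted[0] = $dabaa  (last char: 'a')
  sorted[1] = a$daba  (last char: 'a')
  sorted[2] = aa$dab  (last char: 'b')
  sorted[3] = abaa$d  (last char: 'd')
  sorted[4] = baa$da  (last char: 'a')
  sorted[5] = dabaa$  (last char: '$')
Last column: aabda$
Original string S is at sorted index 5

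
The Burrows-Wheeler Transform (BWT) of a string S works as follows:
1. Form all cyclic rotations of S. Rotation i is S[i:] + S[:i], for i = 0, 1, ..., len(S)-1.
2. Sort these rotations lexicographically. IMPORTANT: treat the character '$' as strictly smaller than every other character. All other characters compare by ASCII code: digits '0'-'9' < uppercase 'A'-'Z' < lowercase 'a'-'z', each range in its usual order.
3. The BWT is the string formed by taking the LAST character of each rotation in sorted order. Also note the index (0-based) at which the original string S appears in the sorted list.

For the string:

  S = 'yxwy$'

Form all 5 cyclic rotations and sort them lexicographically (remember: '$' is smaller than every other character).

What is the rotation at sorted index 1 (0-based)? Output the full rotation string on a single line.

Answer: wy$yx

Derivation:
All 5 rotations (rotation i = S[i:]+S[:i]):
  rot[0] = yxwy$
  rot[1] = xwy$y
  rot[2] = wy$yx
  rot[3] = y$yxw
  rot[4] = $yxwy
Sorted (with $ < everything):
  sorted[0] = $yxwy
  sorted[1] = wy$yx
  sorted[2] = xwy$y
  sorted[3] = y$yxw
  sorted[4] = yxwy$
sorted[1] = wy$yx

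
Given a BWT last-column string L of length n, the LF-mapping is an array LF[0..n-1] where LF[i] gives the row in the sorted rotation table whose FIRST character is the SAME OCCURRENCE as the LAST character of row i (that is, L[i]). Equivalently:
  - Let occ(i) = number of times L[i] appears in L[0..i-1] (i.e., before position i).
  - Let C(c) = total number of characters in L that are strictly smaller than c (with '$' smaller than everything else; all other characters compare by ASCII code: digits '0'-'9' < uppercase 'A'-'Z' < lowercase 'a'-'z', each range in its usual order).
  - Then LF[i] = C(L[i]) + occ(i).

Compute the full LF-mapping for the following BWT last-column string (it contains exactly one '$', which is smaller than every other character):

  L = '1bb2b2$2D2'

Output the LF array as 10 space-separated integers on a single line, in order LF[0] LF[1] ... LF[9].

Answer: 1 7 8 2 9 3 0 4 6 5

Derivation:
Char counts: '$':1, '1':1, '2':4, 'D':1, 'b':3
C (first-col start): C('$')=0, C('1')=1, C('2')=2, C('D')=6, C('b')=7
L[0]='1': occ=0, LF[0]=C('1')+0=1+0=1
L[1]='b': occ=0, LF[1]=C('b')+0=7+0=7
L[2]='b': occ=1, LF[2]=C('b')+1=7+1=8
L[3]='2': occ=0, LF[3]=C('2')+0=2+0=2
L[4]='b': occ=2, LF[4]=C('b')+2=7+2=9
L[5]='2': occ=1, LF[5]=C('2')+1=2+1=3
L[6]='$': occ=0, LF[6]=C('$')+0=0+0=0
L[7]='2': occ=2, LF[7]=C('2')+2=2+2=4
L[8]='D': occ=0, LF[8]=C('D')+0=6+0=6
L[9]='2': occ=3, LF[9]=C('2')+3=2+3=5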